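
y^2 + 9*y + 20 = (y + 4)*(y + 5)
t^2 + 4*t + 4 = (t + 2)^2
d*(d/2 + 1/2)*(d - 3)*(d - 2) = d^4/2 - 2*d^3 + d^2/2 + 3*d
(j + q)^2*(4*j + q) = 4*j^3 + 9*j^2*q + 6*j*q^2 + q^3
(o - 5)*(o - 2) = o^2 - 7*o + 10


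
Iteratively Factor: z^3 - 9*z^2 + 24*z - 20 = (z - 5)*(z^2 - 4*z + 4) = (z - 5)*(z - 2)*(z - 2)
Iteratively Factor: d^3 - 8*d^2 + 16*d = (d)*(d^2 - 8*d + 16) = d*(d - 4)*(d - 4)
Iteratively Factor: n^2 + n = (n)*(n + 1)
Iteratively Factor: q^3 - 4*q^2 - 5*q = (q + 1)*(q^2 - 5*q) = q*(q + 1)*(q - 5)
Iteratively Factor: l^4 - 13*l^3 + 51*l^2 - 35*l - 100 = (l + 1)*(l^3 - 14*l^2 + 65*l - 100) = (l - 5)*(l + 1)*(l^2 - 9*l + 20) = (l - 5)*(l - 4)*(l + 1)*(l - 5)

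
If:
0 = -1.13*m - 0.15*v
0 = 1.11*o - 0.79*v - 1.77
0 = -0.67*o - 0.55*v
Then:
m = 0.14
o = 0.85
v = -1.04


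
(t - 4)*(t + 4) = t^2 - 16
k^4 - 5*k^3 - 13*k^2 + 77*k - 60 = (k - 5)*(k - 3)*(k - 1)*(k + 4)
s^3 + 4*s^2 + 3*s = s*(s + 1)*(s + 3)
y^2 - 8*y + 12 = (y - 6)*(y - 2)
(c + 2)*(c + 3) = c^2 + 5*c + 6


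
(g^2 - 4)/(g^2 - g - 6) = (g - 2)/(g - 3)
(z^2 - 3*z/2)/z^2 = (z - 3/2)/z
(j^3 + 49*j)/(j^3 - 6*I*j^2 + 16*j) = (j^2 + 49)/(j^2 - 6*I*j + 16)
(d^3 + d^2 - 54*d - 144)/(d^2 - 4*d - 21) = (d^2 - 2*d - 48)/(d - 7)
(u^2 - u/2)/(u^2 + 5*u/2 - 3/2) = u/(u + 3)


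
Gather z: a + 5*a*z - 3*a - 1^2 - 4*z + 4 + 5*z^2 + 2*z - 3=-2*a + 5*z^2 + z*(5*a - 2)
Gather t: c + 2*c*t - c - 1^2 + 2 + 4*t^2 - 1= 2*c*t + 4*t^2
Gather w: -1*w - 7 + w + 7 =0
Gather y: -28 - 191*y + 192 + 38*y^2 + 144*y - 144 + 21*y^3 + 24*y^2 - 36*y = 21*y^3 + 62*y^2 - 83*y + 20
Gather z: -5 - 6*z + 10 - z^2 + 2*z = -z^2 - 4*z + 5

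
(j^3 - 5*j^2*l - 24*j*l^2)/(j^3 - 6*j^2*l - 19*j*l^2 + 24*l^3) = j/(j - l)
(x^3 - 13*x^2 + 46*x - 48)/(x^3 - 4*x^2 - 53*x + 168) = (x - 2)/(x + 7)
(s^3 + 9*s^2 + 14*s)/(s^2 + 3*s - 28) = s*(s + 2)/(s - 4)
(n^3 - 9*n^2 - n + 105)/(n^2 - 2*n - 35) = (n^2 - 2*n - 15)/(n + 5)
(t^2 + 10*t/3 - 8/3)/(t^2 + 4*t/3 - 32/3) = (3*t - 2)/(3*t - 8)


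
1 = 1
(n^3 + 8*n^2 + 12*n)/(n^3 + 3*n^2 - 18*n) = (n + 2)/(n - 3)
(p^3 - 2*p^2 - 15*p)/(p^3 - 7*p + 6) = p*(p - 5)/(p^2 - 3*p + 2)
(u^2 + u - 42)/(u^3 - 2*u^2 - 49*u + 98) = (u - 6)/(u^2 - 9*u + 14)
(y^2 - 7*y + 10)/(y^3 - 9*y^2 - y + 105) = (y - 2)/(y^2 - 4*y - 21)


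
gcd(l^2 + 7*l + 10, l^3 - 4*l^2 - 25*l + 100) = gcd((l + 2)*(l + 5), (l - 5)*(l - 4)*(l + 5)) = l + 5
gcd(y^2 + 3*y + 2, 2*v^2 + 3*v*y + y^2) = 1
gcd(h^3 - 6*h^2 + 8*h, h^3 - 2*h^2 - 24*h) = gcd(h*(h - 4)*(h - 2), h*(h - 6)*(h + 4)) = h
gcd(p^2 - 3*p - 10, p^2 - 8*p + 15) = p - 5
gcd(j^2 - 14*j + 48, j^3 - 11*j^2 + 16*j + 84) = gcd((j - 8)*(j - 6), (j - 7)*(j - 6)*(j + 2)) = j - 6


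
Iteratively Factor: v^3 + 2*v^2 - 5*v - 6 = (v - 2)*(v^2 + 4*v + 3) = (v - 2)*(v + 3)*(v + 1)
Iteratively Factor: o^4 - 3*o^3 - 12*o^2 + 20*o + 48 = (o - 4)*(o^3 + o^2 - 8*o - 12) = (o - 4)*(o + 2)*(o^2 - o - 6) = (o - 4)*(o + 2)^2*(o - 3)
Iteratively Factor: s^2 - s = (s)*(s - 1)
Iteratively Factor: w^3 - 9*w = (w - 3)*(w^2 + 3*w) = w*(w - 3)*(w + 3)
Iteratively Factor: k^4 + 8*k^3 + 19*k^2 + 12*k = (k + 4)*(k^3 + 4*k^2 + 3*k) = k*(k + 4)*(k^2 + 4*k + 3) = k*(k + 1)*(k + 4)*(k + 3)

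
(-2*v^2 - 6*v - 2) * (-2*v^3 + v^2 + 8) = 4*v^5 + 10*v^4 - 2*v^3 - 18*v^2 - 48*v - 16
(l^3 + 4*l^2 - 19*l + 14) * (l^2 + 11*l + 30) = l^5 + 15*l^4 + 55*l^3 - 75*l^2 - 416*l + 420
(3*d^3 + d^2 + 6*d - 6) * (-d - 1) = -3*d^4 - 4*d^3 - 7*d^2 + 6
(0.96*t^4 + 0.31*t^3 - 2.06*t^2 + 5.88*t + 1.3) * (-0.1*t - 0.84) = -0.096*t^5 - 0.8374*t^4 - 0.0543999999999999*t^3 + 1.1424*t^2 - 5.0692*t - 1.092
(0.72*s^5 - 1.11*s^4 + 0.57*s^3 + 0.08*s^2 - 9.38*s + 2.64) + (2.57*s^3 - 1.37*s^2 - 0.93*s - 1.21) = 0.72*s^5 - 1.11*s^4 + 3.14*s^3 - 1.29*s^2 - 10.31*s + 1.43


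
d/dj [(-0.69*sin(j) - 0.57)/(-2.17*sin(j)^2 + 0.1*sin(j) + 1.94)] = (-2.4738*sin(j) + 0.74865*cos(2*j) - 2.03025)*cos(j)/(-2.17*sin(j)^2 + 0.1*sin(j) + 1.94)^2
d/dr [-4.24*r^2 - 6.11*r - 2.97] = -8.48*r - 6.11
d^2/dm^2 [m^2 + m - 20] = 2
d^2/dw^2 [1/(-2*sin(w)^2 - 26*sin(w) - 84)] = (4*sin(w)^4 + 39*sin(w)^3 - 5*sin(w)^2 - 624*sin(w) - 254)/(2*(sin(w)^2 + 13*sin(w) + 42)^3)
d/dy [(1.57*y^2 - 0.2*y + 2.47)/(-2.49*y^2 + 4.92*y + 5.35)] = (7.2264*y^2 + 29.0996*y - 13.2224)/(6.2001*y^4 - 24.5016*y^3 - 2.4366*y^2 + 52.644*y + 28.6225)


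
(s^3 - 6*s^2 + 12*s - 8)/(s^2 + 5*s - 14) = (s^2 - 4*s + 4)/(s + 7)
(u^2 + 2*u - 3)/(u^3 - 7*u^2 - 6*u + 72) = (u - 1)/(u^2 - 10*u + 24)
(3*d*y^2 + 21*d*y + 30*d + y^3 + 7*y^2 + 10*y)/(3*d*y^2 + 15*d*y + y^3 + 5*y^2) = (y + 2)/y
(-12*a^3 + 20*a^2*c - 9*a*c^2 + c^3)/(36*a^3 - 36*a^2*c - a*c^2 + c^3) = (-2*a + c)/(6*a + c)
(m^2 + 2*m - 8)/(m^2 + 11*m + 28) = (m - 2)/(m + 7)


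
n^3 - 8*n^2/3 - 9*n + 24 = (n - 3)*(n - 8/3)*(n + 3)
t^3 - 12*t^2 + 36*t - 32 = (t - 8)*(t - 2)^2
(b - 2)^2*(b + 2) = b^3 - 2*b^2 - 4*b + 8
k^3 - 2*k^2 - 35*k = k*(k - 7)*(k + 5)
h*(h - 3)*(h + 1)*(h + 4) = h^4 + 2*h^3 - 11*h^2 - 12*h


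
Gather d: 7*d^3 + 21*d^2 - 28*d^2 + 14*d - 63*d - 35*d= 7*d^3 - 7*d^2 - 84*d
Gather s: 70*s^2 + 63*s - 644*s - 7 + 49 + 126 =70*s^2 - 581*s + 168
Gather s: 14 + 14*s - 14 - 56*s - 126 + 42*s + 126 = 0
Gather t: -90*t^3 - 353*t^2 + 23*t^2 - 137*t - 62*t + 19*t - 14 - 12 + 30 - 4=-90*t^3 - 330*t^2 - 180*t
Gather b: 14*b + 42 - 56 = 14*b - 14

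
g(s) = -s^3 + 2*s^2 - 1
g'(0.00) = 0.00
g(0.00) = -1.00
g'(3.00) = -15.00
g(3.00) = -10.00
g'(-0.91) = -6.12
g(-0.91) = 1.41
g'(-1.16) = -8.68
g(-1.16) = 3.25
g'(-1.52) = -13.01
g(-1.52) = 7.13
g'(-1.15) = -8.57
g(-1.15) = 3.17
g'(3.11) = -16.58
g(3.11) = -11.74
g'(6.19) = -90.19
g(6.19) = -161.54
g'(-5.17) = -100.87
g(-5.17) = 190.65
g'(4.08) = -33.62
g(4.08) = -35.62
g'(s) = -3*s^2 + 4*s = s*(4 - 3*s)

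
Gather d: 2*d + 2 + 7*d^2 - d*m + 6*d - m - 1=7*d^2 + d*(8 - m) - m + 1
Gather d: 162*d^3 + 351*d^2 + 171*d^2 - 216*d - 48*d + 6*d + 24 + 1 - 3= 162*d^3 + 522*d^2 - 258*d + 22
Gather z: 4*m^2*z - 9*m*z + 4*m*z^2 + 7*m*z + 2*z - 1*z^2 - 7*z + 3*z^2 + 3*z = z^2*(4*m + 2) + z*(4*m^2 - 2*m - 2)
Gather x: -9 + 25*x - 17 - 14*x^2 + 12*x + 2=-14*x^2 + 37*x - 24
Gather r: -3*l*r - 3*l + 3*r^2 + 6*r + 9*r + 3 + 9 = -3*l + 3*r^2 + r*(15 - 3*l) + 12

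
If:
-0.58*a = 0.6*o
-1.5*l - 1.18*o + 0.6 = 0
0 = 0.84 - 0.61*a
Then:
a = 1.38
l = 1.45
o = -1.33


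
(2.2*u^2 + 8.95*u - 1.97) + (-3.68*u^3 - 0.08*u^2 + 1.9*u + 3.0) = -3.68*u^3 + 2.12*u^2 + 10.85*u + 1.03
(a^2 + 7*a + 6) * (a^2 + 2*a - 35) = a^4 + 9*a^3 - 15*a^2 - 233*a - 210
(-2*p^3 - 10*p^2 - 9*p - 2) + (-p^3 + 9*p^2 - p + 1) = -3*p^3 - p^2 - 10*p - 1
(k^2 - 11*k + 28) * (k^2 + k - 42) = k^4 - 10*k^3 - 25*k^2 + 490*k - 1176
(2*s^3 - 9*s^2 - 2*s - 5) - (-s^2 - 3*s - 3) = 2*s^3 - 8*s^2 + s - 2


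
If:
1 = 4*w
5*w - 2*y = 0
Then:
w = 1/4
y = 5/8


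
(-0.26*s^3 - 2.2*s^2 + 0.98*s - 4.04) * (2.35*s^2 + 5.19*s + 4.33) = -0.611*s^5 - 6.5194*s^4 - 10.2408*s^3 - 13.9338*s^2 - 16.7242*s - 17.4932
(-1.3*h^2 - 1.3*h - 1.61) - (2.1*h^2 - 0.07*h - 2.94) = -3.4*h^2 - 1.23*h + 1.33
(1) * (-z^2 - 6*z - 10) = -z^2 - 6*z - 10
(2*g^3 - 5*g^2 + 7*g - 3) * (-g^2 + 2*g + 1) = -2*g^5 + 9*g^4 - 15*g^3 + 12*g^2 + g - 3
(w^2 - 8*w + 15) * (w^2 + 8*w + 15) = w^4 - 34*w^2 + 225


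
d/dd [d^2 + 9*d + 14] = 2*d + 9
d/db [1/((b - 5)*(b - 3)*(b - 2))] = (-(b - 5)*(b - 3) - (b - 5)*(b - 2) - (b - 3)*(b - 2))/((b - 5)^2*(b - 3)^2*(b - 2)^2)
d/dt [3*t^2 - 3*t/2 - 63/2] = 6*t - 3/2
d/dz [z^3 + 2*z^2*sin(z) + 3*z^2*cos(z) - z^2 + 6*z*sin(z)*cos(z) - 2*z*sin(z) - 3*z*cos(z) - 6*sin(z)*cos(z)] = -3*z^2*sin(z) + 2*z^2*cos(z) + 3*z^2 + 7*z*sin(z) + 4*z*cos(z) + 6*z*cos(2*z) - 2*z - 2*sin(z) + 3*sin(2*z) - 3*cos(z) - 6*cos(2*z)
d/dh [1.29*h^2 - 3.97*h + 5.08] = 2.58*h - 3.97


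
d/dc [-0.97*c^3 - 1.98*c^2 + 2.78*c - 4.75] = -2.91*c^2 - 3.96*c + 2.78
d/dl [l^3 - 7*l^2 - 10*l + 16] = 3*l^2 - 14*l - 10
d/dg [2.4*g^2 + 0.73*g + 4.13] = 4.8*g + 0.73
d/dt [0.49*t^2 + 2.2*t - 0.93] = 0.98*t + 2.2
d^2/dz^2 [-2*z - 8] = 0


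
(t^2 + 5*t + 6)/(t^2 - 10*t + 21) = (t^2 + 5*t + 6)/(t^2 - 10*t + 21)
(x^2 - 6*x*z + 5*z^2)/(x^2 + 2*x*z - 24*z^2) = (x^2 - 6*x*z + 5*z^2)/(x^2 + 2*x*z - 24*z^2)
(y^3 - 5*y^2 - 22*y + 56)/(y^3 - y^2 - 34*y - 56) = (y - 2)/(y + 2)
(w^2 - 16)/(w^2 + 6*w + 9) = (w^2 - 16)/(w^2 + 6*w + 9)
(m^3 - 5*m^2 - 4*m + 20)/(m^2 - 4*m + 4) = (m^2 - 3*m - 10)/(m - 2)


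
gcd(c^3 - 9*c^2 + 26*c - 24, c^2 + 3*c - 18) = c - 3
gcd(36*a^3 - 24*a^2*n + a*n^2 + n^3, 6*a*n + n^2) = 6*a + n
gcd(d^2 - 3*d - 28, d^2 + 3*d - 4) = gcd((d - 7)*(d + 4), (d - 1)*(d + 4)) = d + 4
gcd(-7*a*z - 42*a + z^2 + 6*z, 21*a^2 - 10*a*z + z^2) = -7*a + z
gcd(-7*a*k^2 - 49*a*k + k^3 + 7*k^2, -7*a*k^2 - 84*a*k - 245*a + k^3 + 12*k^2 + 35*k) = 7*a*k + 49*a - k^2 - 7*k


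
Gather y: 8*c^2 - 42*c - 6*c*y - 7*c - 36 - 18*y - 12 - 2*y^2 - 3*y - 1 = 8*c^2 - 49*c - 2*y^2 + y*(-6*c - 21) - 49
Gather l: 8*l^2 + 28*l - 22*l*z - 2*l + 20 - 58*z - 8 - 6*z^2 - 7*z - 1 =8*l^2 + l*(26 - 22*z) - 6*z^2 - 65*z + 11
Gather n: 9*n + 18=9*n + 18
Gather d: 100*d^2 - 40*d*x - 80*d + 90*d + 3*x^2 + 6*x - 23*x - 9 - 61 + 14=100*d^2 + d*(10 - 40*x) + 3*x^2 - 17*x - 56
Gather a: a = a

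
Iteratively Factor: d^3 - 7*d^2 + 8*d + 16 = (d - 4)*(d^2 - 3*d - 4) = (d - 4)*(d + 1)*(d - 4)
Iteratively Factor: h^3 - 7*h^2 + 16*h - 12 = (h - 3)*(h^2 - 4*h + 4) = (h - 3)*(h - 2)*(h - 2)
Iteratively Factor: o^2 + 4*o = (o)*(o + 4)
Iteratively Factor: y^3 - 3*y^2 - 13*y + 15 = (y + 3)*(y^2 - 6*y + 5) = (y - 5)*(y + 3)*(y - 1)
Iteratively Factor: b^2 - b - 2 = (b - 2)*(b + 1)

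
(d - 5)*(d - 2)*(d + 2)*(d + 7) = d^4 + 2*d^3 - 39*d^2 - 8*d + 140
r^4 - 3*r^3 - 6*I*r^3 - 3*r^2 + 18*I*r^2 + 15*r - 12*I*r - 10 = (r - 2)*(r - 1)*(r - 5*I)*(r - I)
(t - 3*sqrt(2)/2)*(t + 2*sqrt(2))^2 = t^3 + 5*sqrt(2)*t^2/2 - 4*t - 12*sqrt(2)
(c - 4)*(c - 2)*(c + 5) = c^3 - c^2 - 22*c + 40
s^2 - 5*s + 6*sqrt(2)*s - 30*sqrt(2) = (s - 5)*(s + 6*sqrt(2))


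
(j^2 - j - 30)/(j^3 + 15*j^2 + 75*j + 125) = (j - 6)/(j^2 + 10*j + 25)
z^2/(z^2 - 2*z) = z/(z - 2)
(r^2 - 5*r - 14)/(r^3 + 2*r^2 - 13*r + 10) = (r^2 - 5*r - 14)/(r^3 + 2*r^2 - 13*r + 10)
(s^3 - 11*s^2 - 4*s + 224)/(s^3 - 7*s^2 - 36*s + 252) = (s^2 - 4*s - 32)/(s^2 - 36)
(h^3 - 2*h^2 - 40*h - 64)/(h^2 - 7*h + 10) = (h^3 - 2*h^2 - 40*h - 64)/(h^2 - 7*h + 10)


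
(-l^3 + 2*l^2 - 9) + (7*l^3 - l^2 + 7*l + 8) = 6*l^3 + l^2 + 7*l - 1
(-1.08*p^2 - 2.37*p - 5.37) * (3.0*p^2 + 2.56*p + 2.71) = -3.24*p^4 - 9.8748*p^3 - 25.104*p^2 - 20.1699*p - 14.5527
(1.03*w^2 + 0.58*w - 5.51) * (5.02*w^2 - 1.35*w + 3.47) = 5.1706*w^4 + 1.5211*w^3 - 24.8691*w^2 + 9.4511*w - 19.1197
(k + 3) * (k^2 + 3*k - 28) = k^3 + 6*k^2 - 19*k - 84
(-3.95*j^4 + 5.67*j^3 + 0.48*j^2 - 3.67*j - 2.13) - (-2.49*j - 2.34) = -3.95*j^4 + 5.67*j^3 + 0.48*j^2 - 1.18*j + 0.21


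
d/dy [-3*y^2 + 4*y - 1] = 4 - 6*y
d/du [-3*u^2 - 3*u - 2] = -6*u - 3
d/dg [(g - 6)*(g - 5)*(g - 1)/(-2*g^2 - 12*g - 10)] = (-g^4 - 12*g^3 + 98*g^2 + 60*g - 385)/(2*(g^4 + 12*g^3 + 46*g^2 + 60*g + 25))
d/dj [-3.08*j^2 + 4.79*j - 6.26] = 4.79 - 6.16*j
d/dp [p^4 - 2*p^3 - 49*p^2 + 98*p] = 4*p^3 - 6*p^2 - 98*p + 98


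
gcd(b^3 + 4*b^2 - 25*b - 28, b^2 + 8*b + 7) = b^2 + 8*b + 7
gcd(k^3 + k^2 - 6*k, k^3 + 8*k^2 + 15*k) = k^2 + 3*k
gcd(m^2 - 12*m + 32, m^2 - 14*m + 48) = m - 8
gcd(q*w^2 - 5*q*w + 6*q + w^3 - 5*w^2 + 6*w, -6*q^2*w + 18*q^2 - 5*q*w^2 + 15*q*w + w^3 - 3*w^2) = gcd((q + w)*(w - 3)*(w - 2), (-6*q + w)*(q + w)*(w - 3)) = q*w - 3*q + w^2 - 3*w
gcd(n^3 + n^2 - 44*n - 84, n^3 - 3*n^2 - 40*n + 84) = n^2 - n - 42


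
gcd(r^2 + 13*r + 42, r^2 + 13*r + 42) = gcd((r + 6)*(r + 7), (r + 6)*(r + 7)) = r^2 + 13*r + 42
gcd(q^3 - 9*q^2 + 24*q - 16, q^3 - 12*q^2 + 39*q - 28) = q^2 - 5*q + 4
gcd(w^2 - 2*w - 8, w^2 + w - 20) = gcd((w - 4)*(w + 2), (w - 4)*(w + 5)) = w - 4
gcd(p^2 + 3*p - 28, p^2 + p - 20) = p - 4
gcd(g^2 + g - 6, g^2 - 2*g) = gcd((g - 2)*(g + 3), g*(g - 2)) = g - 2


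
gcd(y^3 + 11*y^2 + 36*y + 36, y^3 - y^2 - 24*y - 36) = y^2 + 5*y + 6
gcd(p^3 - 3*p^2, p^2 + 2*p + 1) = 1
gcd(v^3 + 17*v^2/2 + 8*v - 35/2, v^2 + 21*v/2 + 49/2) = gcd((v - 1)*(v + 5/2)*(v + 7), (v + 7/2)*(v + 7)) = v + 7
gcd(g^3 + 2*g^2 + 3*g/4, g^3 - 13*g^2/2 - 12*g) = g^2 + 3*g/2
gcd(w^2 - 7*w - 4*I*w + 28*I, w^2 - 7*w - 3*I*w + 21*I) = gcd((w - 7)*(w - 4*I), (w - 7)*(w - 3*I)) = w - 7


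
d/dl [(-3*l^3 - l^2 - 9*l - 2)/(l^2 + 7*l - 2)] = (-3*l^4 - 42*l^3 + 20*l^2 + 8*l + 32)/(l^4 + 14*l^3 + 45*l^2 - 28*l + 4)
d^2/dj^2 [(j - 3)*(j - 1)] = 2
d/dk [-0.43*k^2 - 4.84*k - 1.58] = -0.86*k - 4.84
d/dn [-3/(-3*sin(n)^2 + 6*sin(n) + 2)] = 18*(1 - sin(n))*cos(n)/(-3*sin(n)^2 + 6*sin(n) + 2)^2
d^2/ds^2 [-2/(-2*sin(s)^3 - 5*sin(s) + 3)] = 2*(-36*sin(s)^6 + 28*sin(s)^4 - 54*sin(s)^3 + 35*sin(s)^2 + 21*sin(s) + 50)/(2*sin(s)^3 + 5*sin(s) - 3)^3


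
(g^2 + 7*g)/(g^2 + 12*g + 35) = g/(g + 5)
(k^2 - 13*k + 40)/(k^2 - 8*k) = (k - 5)/k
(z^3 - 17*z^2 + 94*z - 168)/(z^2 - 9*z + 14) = (z^2 - 10*z + 24)/(z - 2)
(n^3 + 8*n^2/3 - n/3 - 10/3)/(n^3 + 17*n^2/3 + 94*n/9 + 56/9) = 3*(3*n^2 + 2*n - 5)/(9*n^2 + 33*n + 28)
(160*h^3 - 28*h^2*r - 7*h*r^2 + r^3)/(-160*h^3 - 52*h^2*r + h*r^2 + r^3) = (-4*h + r)/(4*h + r)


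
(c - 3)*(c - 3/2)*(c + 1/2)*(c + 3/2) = c^4 - 5*c^3/2 - 15*c^2/4 + 45*c/8 + 27/8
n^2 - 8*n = n*(n - 8)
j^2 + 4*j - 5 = (j - 1)*(j + 5)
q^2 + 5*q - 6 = (q - 1)*(q + 6)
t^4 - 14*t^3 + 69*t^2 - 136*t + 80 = (t - 5)*(t - 4)^2*(t - 1)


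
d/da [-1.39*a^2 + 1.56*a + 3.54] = 1.56 - 2.78*a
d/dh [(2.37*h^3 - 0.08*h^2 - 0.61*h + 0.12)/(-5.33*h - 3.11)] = (-25.2642*h^3 - 21.6857*h^2 + 0.4976*h + 2.5367)/(28.4089*h^2 + 33.1526*h + 9.6721)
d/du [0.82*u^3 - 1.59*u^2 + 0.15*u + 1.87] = 2.46*u^2 - 3.18*u + 0.15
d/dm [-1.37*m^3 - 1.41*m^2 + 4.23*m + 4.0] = -4.11*m^2 - 2.82*m + 4.23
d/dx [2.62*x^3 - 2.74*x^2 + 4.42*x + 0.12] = 7.86*x^2 - 5.48*x + 4.42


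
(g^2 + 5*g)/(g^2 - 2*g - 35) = g/(g - 7)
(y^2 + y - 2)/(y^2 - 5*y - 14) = (y - 1)/(y - 7)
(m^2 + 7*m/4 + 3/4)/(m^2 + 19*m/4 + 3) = (m + 1)/(m + 4)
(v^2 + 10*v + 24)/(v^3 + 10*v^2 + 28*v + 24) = (v + 4)/(v^2 + 4*v + 4)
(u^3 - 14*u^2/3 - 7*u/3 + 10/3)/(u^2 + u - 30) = (3*u^2 + u - 2)/(3*(u + 6))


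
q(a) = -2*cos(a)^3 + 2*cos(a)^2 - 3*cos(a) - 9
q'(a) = 6*sin(a)*cos(a)^2 - 4*sin(a)*cos(a) + 3*sin(a)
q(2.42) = -4.77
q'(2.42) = 6.20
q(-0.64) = -11.15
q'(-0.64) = -2.18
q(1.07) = -10.20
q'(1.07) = 2.16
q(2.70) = -3.18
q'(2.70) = 4.92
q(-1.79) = -8.23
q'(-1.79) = -4.05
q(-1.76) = -8.35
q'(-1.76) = -3.89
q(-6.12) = -11.93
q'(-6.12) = 0.80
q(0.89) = -10.59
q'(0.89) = 2.22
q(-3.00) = -2.13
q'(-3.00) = -1.81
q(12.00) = -11.31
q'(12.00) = -2.09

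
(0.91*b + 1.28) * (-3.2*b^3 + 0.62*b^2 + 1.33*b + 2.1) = -2.912*b^4 - 3.5318*b^3 + 2.0039*b^2 + 3.6134*b + 2.688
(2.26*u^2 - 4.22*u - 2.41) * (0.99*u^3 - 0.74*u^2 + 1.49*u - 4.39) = 2.2374*u^5 - 5.8502*u^4 + 4.1043*u^3 - 14.4258*u^2 + 14.9349*u + 10.5799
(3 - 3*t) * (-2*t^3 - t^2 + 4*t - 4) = 6*t^4 - 3*t^3 - 15*t^2 + 24*t - 12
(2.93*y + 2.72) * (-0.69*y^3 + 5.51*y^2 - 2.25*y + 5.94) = -2.0217*y^4 + 14.2675*y^3 + 8.3947*y^2 + 11.2842*y + 16.1568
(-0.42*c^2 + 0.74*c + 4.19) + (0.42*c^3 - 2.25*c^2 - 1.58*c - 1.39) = 0.42*c^3 - 2.67*c^2 - 0.84*c + 2.8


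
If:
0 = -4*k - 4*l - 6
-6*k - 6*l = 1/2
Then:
No Solution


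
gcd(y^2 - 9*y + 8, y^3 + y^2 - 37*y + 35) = y - 1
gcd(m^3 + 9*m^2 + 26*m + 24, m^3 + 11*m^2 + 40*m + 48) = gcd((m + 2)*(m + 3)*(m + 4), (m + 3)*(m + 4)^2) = m^2 + 7*m + 12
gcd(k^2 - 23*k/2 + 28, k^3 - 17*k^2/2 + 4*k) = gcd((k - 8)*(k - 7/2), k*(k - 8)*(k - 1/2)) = k - 8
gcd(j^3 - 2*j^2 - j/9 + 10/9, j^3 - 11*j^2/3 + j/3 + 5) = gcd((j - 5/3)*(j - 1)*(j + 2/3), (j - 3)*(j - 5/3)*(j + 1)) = j - 5/3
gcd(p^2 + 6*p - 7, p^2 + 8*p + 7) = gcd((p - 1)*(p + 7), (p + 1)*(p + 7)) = p + 7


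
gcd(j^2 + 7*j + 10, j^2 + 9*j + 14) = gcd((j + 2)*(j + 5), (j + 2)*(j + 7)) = j + 2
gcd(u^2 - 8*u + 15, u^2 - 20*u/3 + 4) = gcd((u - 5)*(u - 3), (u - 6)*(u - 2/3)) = 1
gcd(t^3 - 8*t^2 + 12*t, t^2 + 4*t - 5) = 1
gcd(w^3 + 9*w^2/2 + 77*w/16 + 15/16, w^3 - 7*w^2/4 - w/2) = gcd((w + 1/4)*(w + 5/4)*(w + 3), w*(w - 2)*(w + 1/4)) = w + 1/4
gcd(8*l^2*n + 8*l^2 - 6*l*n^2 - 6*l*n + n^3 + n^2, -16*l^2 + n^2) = 4*l - n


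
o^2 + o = o*(o + 1)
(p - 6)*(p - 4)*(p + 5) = p^3 - 5*p^2 - 26*p + 120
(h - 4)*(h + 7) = h^2 + 3*h - 28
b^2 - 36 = (b - 6)*(b + 6)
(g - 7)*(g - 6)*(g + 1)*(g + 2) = g^4 - 10*g^3 + 5*g^2 + 100*g + 84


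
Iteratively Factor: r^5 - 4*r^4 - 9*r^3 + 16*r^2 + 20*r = (r)*(r^4 - 4*r^3 - 9*r^2 + 16*r + 20) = r*(r + 1)*(r^3 - 5*r^2 - 4*r + 20) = r*(r - 5)*(r + 1)*(r^2 - 4) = r*(r - 5)*(r - 2)*(r + 1)*(r + 2)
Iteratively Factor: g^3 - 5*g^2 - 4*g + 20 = (g + 2)*(g^2 - 7*g + 10) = (g - 2)*(g + 2)*(g - 5)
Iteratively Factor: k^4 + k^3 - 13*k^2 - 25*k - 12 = (k + 1)*(k^3 - 13*k - 12) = (k + 1)^2*(k^2 - k - 12) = (k - 4)*(k + 1)^2*(k + 3)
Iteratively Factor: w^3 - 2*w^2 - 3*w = (w)*(w^2 - 2*w - 3) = w*(w + 1)*(w - 3)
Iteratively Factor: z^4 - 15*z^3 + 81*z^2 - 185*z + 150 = (z - 5)*(z^3 - 10*z^2 + 31*z - 30) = (z - 5)^2*(z^2 - 5*z + 6) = (z - 5)^2*(z - 3)*(z - 2)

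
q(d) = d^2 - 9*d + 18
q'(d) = 2*d - 9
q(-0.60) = 23.76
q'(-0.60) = -10.20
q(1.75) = 5.31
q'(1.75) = -5.50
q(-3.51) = 61.91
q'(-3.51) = -16.02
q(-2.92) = 52.81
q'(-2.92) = -14.84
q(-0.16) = 19.47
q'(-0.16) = -9.32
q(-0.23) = 20.12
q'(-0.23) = -9.46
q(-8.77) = 173.84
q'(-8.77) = -26.54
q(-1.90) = 38.71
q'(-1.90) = -12.80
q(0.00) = 18.00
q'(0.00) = -9.00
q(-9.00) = 180.00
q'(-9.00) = -27.00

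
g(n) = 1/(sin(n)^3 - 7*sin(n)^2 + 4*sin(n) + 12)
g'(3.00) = 0.01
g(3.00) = 0.08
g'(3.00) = 0.01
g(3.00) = 0.08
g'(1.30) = 0.02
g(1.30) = 0.10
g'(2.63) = -0.01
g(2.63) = 0.08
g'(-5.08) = 0.02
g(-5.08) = 0.10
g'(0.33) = 0.00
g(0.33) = 0.08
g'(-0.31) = -0.08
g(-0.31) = 0.10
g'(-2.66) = 0.14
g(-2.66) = 0.12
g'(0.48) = 0.01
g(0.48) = 0.08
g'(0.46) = 0.01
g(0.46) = 0.08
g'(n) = (-3*sin(n)^2*cos(n) + 14*sin(n)*cos(n) - 4*cos(n))/(sin(n)^3 - 7*sin(n)^2 + 4*sin(n) + 12)^2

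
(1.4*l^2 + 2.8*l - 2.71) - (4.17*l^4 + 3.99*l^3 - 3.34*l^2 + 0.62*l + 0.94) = -4.17*l^4 - 3.99*l^3 + 4.74*l^2 + 2.18*l - 3.65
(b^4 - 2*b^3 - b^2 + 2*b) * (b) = b^5 - 2*b^4 - b^3 + 2*b^2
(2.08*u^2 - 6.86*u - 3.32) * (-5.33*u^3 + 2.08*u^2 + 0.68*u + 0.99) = -11.0864*u^5 + 40.8902*u^4 + 4.8412*u^3 - 9.5112*u^2 - 9.049*u - 3.2868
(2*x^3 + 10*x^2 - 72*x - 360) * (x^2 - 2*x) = 2*x^5 + 6*x^4 - 92*x^3 - 216*x^2 + 720*x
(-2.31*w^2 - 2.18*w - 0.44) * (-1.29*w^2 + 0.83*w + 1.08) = 2.9799*w^4 + 0.8949*w^3 - 3.7366*w^2 - 2.7196*w - 0.4752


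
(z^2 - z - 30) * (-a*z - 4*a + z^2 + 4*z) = -a*z^3 - 3*a*z^2 + 34*a*z + 120*a + z^4 + 3*z^3 - 34*z^2 - 120*z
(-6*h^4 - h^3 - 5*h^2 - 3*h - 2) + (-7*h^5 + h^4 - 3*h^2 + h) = -7*h^5 - 5*h^4 - h^3 - 8*h^2 - 2*h - 2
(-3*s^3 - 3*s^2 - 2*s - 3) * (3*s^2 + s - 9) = -9*s^5 - 12*s^4 + 18*s^3 + 16*s^2 + 15*s + 27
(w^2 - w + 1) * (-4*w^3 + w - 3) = -4*w^5 + 4*w^4 - 3*w^3 - 4*w^2 + 4*w - 3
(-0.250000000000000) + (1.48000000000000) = 1.23000000000000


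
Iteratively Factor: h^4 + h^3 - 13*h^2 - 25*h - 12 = (h + 1)*(h^3 - 13*h - 12) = (h + 1)^2*(h^2 - h - 12) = (h + 1)^2*(h + 3)*(h - 4)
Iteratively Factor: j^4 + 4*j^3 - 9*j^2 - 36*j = (j + 3)*(j^3 + j^2 - 12*j) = (j - 3)*(j + 3)*(j^2 + 4*j) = (j - 3)*(j + 3)*(j + 4)*(j)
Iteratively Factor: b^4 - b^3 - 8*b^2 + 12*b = (b - 2)*(b^3 + b^2 - 6*b) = b*(b - 2)*(b^2 + b - 6) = b*(b - 2)*(b + 3)*(b - 2)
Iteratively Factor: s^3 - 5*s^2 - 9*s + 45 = (s - 5)*(s^2 - 9) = (s - 5)*(s + 3)*(s - 3)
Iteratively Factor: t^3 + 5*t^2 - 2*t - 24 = (t + 4)*(t^2 + t - 6) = (t - 2)*(t + 4)*(t + 3)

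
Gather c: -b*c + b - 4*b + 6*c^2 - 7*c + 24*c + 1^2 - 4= -3*b + 6*c^2 + c*(17 - b) - 3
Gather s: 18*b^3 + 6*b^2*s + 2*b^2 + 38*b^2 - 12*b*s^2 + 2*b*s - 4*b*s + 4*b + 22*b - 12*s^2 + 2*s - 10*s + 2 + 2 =18*b^3 + 40*b^2 + 26*b + s^2*(-12*b - 12) + s*(6*b^2 - 2*b - 8) + 4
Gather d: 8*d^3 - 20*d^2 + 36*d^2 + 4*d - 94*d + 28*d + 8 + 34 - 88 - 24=8*d^3 + 16*d^2 - 62*d - 70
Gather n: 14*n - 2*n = 12*n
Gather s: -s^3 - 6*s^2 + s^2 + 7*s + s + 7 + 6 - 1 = -s^3 - 5*s^2 + 8*s + 12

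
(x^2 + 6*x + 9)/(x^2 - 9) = (x + 3)/(x - 3)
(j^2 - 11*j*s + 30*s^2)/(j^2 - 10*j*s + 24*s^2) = (-j + 5*s)/(-j + 4*s)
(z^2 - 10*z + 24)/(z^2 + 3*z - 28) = (z - 6)/(z + 7)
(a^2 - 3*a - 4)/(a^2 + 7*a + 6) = (a - 4)/(a + 6)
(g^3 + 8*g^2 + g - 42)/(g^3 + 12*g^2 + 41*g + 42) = (g - 2)/(g + 2)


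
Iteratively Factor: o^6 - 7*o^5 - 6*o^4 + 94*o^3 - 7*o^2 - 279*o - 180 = (o - 5)*(o^5 - 2*o^4 - 16*o^3 + 14*o^2 + 63*o + 36) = (o - 5)*(o + 1)*(o^4 - 3*o^3 - 13*o^2 + 27*o + 36) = (o - 5)*(o - 3)*(o + 1)*(o^3 - 13*o - 12) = (o - 5)*(o - 4)*(o - 3)*(o + 1)*(o^2 + 4*o + 3) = (o - 5)*(o - 4)*(o - 3)*(o + 1)^2*(o + 3)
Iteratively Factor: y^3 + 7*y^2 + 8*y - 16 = (y - 1)*(y^2 + 8*y + 16) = (y - 1)*(y + 4)*(y + 4)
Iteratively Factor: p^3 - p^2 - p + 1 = (p - 1)*(p^2 - 1) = (p - 1)*(p + 1)*(p - 1)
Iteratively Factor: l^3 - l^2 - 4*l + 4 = (l - 1)*(l^2 - 4) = (l - 1)*(l + 2)*(l - 2)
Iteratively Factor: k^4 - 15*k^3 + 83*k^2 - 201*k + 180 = (k - 4)*(k^3 - 11*k^2 + 39*k - 45) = (k - 5)*(k - 4)*(k^2 - 6*k + 9) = (k - 5)*(k - 4)*(k - 3)*(k - 3)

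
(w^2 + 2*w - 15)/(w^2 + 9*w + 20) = (w - 3)/(w + 4)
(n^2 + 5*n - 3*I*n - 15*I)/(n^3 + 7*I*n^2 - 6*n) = (n^2 + n*(5 - 3*I) - 15*I)/(n*(n^2 + 7*I*n - 6))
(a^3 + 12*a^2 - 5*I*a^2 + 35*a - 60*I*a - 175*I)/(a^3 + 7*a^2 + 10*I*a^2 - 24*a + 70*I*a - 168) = (a^2 + 5*a*(1 - I) - 25*I)/(a^2 + 10*I*a - 24)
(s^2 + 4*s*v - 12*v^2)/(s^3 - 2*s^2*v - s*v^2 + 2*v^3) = (s + 6*v)/(s^2 - v^2)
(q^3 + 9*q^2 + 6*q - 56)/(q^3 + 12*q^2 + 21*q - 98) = (q + 4)/(q + 7)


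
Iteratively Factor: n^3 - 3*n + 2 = (n - 1)*(n^2 + n - 2) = (n - 1)^2*(n + 2)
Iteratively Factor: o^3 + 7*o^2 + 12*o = (o)*(o^2 + 7*o + 12) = o*(o + 3)*(o + 4)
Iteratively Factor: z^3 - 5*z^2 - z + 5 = (z + 1)*(z^2 - 6*z + 5) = (z - 5)*(z + 1)*(z - 1)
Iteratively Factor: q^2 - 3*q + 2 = (q - 2)*(q - 1)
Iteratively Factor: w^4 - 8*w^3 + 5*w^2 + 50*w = (w - 5)*(w^3 - 3*w^2 - 10*w) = (w - 5)^2*(w^2 + 2*w) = w*(w - 5)^2*(w + 2)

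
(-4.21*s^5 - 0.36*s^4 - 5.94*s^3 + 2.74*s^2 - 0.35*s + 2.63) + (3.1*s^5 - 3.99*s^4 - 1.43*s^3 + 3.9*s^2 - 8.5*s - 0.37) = -1.11*s^5 - 4.35*s^4 - 7.37*s^3 + 6.64*s^2 - 8.85*s + 2.26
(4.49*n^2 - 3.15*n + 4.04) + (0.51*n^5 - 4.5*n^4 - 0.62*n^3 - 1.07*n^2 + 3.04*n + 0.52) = 0.51*n^5 - 4.5*n^4 - 0.62*n^3 + 3.42*n^2 - 0.11*n + 4.56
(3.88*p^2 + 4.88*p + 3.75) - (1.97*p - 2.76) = 3.88*p^2 + 2.91*p + 6.51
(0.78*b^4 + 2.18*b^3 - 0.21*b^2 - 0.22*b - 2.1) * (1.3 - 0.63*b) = -0.4914*b^5 - 0.3594*b^4 + 2.9663*b^3 - 0.1344*b^2 + 1.037*b - 2.73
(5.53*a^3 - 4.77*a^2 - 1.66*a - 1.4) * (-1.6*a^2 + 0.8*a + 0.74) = -8.848*a^5 + 12.056*a^4 + 2.9322*a^3 - 2.6178*a^2 - 2.3484*a - 1.036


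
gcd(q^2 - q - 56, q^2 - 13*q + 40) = q - 8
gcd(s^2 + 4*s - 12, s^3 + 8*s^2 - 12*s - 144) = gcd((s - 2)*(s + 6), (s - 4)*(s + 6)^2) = s + 6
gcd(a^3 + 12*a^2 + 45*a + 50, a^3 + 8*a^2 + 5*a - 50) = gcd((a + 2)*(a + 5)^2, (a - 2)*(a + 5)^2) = a^2 + 10*a + 25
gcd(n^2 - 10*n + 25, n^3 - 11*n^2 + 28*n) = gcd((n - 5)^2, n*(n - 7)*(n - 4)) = 1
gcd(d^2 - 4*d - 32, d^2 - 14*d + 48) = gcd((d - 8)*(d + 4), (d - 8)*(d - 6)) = d - 8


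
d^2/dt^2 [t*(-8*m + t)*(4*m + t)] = -8*m + 6*t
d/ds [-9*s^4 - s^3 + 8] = s^2*(-36*s - 3)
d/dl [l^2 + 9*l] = 2*l + 9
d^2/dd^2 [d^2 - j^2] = 2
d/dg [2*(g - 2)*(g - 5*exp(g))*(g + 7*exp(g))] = 4*g^2*exp(g) + 6*g^2 - 140*g*exp(2*g) - 8*g + 210*exp(2*g) - 8*exp(g)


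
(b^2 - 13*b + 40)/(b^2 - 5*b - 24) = (b - 5)/(b + 3)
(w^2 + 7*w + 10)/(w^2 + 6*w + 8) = (w + 5)/(w + 4)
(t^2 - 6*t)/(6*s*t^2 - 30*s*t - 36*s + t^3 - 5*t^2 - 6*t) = t/(6*s*t + 6*s + t^2 + t)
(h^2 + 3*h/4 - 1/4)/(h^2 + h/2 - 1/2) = (4*h - 1)/(2*(2*h - 1))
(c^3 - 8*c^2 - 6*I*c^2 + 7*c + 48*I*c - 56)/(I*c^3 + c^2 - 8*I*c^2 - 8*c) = (-I*c^2 - 6*c - 7*I)/(c*(c - I))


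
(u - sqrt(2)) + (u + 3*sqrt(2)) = 2*u + 2*sqrt(2)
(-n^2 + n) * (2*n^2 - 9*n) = -2*n^4 + 11*n^3 - 9*n^2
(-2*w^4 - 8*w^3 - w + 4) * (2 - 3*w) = 6*w^5 + 20*w^4 - 16*w^3 + 3*w^2 - 14*w + 8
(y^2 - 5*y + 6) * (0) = 0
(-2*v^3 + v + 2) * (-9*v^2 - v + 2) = 18*v^5 + 2*v^4 - 13*v^3 - 19*v^2 + 4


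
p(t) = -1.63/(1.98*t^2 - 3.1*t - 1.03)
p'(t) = -1.63*(3.1 - 3.96*t)/(1.98*t^2 - 3.1*t - 1.03)^2 = (6.4548*t - 5.053)/(-1.98*t^2 + 3.1*t + 1.03)^2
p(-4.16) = -0.04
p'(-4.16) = -0.01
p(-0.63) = -0.95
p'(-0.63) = -3.12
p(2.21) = -0.91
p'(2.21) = 2.88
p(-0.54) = -1.33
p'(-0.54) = -5.72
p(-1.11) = -0.34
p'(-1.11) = -0.52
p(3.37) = -0.15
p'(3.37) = 0.14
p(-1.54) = -0.19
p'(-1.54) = -0.21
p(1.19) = 0.85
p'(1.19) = 0.72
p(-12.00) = -0.01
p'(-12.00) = -0.00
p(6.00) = -0.03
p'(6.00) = 0.01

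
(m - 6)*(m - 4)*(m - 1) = m^3 - 11*m^2 + 34*m - 24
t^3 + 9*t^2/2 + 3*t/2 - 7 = (t - 1)*(t + 2)*(t + 7/2)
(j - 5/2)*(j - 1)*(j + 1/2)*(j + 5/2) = j^4 - j^3/2 - 27*j^2/4 + 25*j/8 + 25/8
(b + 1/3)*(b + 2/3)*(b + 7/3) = b^3 + 10*b^2/3 + 23*b/9 + 14/27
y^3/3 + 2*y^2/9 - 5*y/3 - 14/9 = (y/3 + 1/3)*(y - 7/3)*(y + 2)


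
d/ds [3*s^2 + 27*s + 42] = 6*s + 27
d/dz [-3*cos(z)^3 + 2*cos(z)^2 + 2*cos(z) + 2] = (9*cos(z)^2 - 4*cos(z) - 2)*sin(z)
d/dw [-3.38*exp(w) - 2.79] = -3.38*exp(w)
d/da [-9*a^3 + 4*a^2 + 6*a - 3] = -27*a^2 + 8*a + 6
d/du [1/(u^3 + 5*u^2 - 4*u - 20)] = (-3*u^2 - 10*u + 4)/(u^3 + 5*u^2 - 4*u - 20)^2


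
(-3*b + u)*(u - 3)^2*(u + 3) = -3*b*u^3 + 9*b*u^2 + 27*b*u - 81*b + u^4 - 3*u^3 - 9*u^2 + 27*u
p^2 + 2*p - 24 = (p - 4)*(p + 6)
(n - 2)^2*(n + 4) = n^3 - 12*n + 16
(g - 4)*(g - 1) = g^2 - 5*g + 4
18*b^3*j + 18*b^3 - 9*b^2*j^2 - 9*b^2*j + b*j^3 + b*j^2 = (-6*b + j)*(-3*b + j)*(b*j + b)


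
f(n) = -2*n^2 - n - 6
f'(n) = -4*n - 1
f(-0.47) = -5.97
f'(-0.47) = 0.88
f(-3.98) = -33.70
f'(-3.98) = 14.92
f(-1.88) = -11.19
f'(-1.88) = 6.52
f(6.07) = -85.76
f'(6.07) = -25.28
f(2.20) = -17.88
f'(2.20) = -9.80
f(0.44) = -6.83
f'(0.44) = -2.76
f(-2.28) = -14.12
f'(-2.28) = 8.12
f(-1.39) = -8.47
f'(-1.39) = 4.56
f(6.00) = -84.00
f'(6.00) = -25.00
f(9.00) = -177.00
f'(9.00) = -37.00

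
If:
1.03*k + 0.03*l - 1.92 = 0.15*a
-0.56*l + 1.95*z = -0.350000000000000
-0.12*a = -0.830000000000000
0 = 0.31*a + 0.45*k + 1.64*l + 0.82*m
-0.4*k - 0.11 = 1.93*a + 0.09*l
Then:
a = 6.92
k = 8.30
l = -186.44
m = 365.72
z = -53.72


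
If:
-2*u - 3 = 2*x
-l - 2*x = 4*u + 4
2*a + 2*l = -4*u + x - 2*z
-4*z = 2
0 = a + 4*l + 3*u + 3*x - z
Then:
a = 20/17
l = 12/17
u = -29/34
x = -11/17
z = -1/2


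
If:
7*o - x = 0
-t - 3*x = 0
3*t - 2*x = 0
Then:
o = 0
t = 0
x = 0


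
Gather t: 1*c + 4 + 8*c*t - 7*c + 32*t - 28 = -6*c + t*(8*c + 32) - 24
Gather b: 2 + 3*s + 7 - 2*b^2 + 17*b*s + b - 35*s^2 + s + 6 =-2*b^2 + b*(17*s + 1) - 35*s^2 + 4*s + 15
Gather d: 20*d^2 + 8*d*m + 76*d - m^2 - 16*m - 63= 20*d^2 + d*(8*m + 76) - m^2 - 16*m - 63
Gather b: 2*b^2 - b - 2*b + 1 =2*b^2 - 3*b + 1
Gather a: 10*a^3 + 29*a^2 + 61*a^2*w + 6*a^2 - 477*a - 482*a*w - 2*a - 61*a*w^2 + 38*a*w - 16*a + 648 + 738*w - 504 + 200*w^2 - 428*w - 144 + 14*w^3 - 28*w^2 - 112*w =10*a^3 + a^2*(61*w + 35) + a*(-61*w^2 - 444*w - 495) + 14*w^3 + 172*w^2 + 198*w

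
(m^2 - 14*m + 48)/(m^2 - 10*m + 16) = (m - 6)/(m - 2)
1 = 1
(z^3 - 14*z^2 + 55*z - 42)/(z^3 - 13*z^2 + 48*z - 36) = (z - 7)/(z - 6)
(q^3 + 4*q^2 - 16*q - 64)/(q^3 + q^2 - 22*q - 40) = (q^2 - 16)/(q^2 - 3*q - 10)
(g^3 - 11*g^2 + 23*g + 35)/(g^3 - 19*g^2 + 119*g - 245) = (g + 1)/(g - 7)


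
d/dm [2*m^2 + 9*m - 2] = 4*m + 9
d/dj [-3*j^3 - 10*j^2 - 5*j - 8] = -9*j^2 - 20*j - 5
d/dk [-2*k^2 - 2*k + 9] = -4*k - 2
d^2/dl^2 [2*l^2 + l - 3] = 4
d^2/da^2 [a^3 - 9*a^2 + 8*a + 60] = 6*a - 18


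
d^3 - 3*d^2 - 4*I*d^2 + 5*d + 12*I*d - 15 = (d - 3)*(d - 5*I)*(d + I)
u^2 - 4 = (u - 2)*(u + 2)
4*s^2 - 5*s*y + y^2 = (-4*s + y)*(-s + y)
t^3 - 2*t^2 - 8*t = t*(t - 4)*(t + 2)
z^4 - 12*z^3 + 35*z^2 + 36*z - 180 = (z - 6)*(z - 5)*(z - 3)*(z + 2)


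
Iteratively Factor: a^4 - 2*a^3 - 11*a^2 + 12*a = (a - 4)*(a^3 + 2*a^2 - 3*a) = (a - 4)*(a + 3)*(a^2 - a) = (a - 4)*(a - 1)*(a + 3)*(a)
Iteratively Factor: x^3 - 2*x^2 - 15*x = (x + 3)*(x^2 - 5*x) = (x - 5)*(x + 3)*(x)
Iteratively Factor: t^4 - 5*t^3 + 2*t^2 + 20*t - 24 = (t - 2)*(t^3 - 3*t^2 - 4*t + 12) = (t - 3)*(t - 2)*(t^2 - 4) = (t - 3)*(t - 2)*(t + 2)*(t - 2)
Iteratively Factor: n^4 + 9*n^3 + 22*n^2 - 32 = (n + 4)*(n^3 + 5*n^2 + 2*n - 8) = (n - 1)*(n + 4)*(n^2 + 6*n + 8) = (n - 1)*(n + 2)*(n + 4)*(n + 4)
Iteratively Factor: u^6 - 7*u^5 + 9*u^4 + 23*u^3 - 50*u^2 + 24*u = (u - 1)*(u^5 - 6*u^4 + 3*u^3 + 26*u^2 - 24*u) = (u - 4)*(u - 1)*(u^4 - 2*u^3 - 5*u^2 + 6*u) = (u - 4)*(u - 1)*(u + 2)*(u^3 - 4*u^2 + 3*u) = u*(u - 4)*(u - 1)*(u + 2)*(u^2 - 4*u + 3) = u*(u - 4)*(u - 1)^2*(u + 2)*(u - 3)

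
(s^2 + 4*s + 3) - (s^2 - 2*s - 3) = 6*s + 6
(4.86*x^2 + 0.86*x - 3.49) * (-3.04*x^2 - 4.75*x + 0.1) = -14.7744*x^4 - 25.6994*x^3 + 7.0106*x^2 + 16.6635*x - 0.349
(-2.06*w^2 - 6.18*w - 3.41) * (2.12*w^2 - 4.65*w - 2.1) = -4.3672*w^4 - 3.5226*w^3 + 25.8338*w^2 + 28.8345*w + 7.161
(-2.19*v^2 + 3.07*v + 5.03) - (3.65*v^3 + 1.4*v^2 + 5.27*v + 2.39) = -3.65*v^3 - 3.59*v^2 - 2.2*v + 2.64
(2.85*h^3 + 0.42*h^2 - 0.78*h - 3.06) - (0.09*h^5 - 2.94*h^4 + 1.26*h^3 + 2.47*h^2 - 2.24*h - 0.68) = -0.09*h^5 + 2.94*h^4 + 1.59*h^3 - 2.05*h^2 + 1.46*h - 2.38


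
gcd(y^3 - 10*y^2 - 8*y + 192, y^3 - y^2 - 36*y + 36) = y - 6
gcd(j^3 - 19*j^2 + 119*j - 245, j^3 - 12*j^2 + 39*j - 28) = j - 7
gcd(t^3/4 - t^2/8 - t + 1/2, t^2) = 1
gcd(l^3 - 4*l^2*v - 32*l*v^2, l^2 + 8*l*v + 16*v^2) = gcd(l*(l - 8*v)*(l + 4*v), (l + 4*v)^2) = l + 4*v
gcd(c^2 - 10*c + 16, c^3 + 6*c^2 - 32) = c - 2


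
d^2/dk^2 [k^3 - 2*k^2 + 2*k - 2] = 6*k - 4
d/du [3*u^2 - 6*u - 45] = 6*u - 6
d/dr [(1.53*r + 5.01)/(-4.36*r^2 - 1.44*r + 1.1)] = (6.6708*r^2 + 43.6872*r + 8.8974)/(19.0096*r^4 + 12.5568*r^3 - 7.5184*r^2 - 3.168*r + 1.21)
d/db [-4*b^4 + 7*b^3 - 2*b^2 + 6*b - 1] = -16*b^3 + 21*b^2 - 4*b + 6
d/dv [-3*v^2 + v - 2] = 1 - 6*v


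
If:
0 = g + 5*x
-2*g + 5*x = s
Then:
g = -5*x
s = 15*x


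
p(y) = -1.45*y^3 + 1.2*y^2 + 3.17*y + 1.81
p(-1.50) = 4.65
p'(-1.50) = -10.22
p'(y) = -4.35*y^2 + 2.4*y + 3.17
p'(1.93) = -8.40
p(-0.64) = 0.65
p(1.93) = 1.97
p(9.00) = -929.51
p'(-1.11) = -4.85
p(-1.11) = 1.75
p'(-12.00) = -652.03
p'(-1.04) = -4.03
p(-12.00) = 2642.17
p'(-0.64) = -0.15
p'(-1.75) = -14.35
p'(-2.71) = -35.28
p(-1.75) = 7.71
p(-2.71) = 30.89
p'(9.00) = -327.58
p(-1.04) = 1.44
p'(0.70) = 2.72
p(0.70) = 4.12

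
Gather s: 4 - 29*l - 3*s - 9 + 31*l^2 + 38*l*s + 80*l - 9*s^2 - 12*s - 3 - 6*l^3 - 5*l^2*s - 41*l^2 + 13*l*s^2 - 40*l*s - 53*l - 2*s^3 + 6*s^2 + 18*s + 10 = -6*l^3 - 10*l^2 - 2*l - 2*s^3 + s^2*(13*l - 3) + s*(-5*l^2 - 2*l + 3) + 2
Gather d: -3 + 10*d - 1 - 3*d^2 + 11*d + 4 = -3*d^2 + 21*d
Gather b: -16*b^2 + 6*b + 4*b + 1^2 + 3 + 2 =-16*b^2 + 10*b + 6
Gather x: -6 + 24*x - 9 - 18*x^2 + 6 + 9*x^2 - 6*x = -9*x^2 + 18*x - 9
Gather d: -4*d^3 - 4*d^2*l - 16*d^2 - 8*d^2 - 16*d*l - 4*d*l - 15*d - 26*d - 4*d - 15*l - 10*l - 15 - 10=-4*d^3 + d^2*(-4*l - 24) + d*(-20*l - 45) - 25*l - 25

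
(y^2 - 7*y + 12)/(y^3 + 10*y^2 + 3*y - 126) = (y - 4)/(y^2 + 13*y + 42)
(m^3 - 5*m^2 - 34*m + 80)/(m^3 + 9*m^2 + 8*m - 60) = (m - 8)/(m + 6)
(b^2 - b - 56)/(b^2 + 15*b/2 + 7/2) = 2*(b - 8)/(2*b + 1)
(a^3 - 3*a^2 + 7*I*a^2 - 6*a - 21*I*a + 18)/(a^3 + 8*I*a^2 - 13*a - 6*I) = (a - 3)/(a + I)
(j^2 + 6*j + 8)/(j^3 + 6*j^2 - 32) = (j + 2)/(j^2 + 2*j - 8)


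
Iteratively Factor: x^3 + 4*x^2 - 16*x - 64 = (x - 4)*(x^2 + 8*x + 16) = (x - 4)*(x + 4)*(x + 4)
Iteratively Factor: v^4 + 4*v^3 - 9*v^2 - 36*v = (v - 3)*(v^3 + 7*v^2 + 12*v) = (v - 3)*(v + 4)*(v^2 + 3*v) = (v - 3)*(v + 3)*(v + 4)*(v)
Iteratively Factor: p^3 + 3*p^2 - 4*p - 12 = (p - 2)*(p^2 + 5*p + 6) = (p - 2)*(p + 3)*(p + 2)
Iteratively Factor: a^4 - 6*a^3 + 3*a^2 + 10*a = (a - 2)*(a^3 - 4*a^2 - 5*a) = (a - 2)*(a + 1)*(a^2 - 5*a) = a*(a - 2)*(a + 1)*(a - 5)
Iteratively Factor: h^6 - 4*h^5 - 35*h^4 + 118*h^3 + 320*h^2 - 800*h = (h - 5)*(h^5 + h^4 - 30*h^3 - 32*h^2 + 160*h) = (h - 5)*(h - 2)*(h^4 + 3*h^3 - 24*h^2 - 80*h) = h*(h - 5)*(h - 2)*(h^3 + 3*h^2 - 24*h - 80) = h*(h - 5)*(h - 2)*(h + 4)*(h^2 - h - 20) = h*(h - 5)*(h - 2)*(h + 4)^2*(h - 5)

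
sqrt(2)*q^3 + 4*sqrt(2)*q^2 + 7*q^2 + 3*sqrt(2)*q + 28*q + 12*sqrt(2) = (q + 4)*(q + 3*sqrt(2))*(sqrt(2)*q + 1)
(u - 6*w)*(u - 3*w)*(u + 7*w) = u^3 - 2*u^2*w - 45*u*w^2 + 126*w^3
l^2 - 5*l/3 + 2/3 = (l - 1)*(l - 2/3)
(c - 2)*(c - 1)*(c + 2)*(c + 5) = c^4 + 4*c^3 - 9*c^2 - 16*c + 20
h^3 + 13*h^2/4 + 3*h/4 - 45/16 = (h - 3/4)*(h + 3/2)*(h + 5/2)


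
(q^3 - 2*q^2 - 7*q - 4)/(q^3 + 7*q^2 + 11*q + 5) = (q - 4)/(q + 5)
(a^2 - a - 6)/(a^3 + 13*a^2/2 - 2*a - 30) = 2*(a^2 - a - 6)/(2*a^3 + 13*a^2 - 4*a - 60)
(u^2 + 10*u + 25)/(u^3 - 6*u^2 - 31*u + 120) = (u + 5)/(u^2 - 11*u + 24)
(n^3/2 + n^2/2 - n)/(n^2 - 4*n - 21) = n*(-n^2 - n + 2)/(2*(-n^2 + 4*n + 21))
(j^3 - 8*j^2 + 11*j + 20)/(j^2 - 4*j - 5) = j - 4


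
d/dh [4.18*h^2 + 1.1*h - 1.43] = 8.36*h + 1.1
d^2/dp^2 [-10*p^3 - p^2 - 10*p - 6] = -60*p - 2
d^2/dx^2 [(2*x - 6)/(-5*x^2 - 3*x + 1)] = 4*(-(x - 3)*(10*x + 3)^2 + 3*(5*x - 4)*(5*x^2 + 3*x - 1))/(5*x^2 + 3*x - 1)^3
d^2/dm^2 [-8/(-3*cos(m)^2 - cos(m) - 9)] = 8*(-36*sin(m)^4 - 89*sin(m)^2 + 81*cos(m)/4 - 9*cos(3*m)/4 + 73)/(-3*sin(m)^2 + cos(m) + 12)^3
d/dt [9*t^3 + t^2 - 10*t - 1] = 27*t^2 + 2*t - 10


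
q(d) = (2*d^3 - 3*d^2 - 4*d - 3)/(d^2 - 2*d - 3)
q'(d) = (2 - 2*d)*(2*d^3 - 3*d^2 - 4*d - 3)/(d^2 - 2*d - 3)^2 + (6*d^2 - 6*d - 4)/(d^2 - 2*d - 3) = 2*(d^4 - 4*d^3 - 4*d^2 + 12*d + 3)/(d^4 - 4*d^3 - 2*d^2 + 12*d + 9)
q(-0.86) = 5.65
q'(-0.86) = -49.22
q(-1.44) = -4.83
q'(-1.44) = -3.32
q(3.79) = 12.59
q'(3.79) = -2.85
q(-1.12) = -10.30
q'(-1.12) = -67.62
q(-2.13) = -4.73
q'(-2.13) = 1.10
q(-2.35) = -5.00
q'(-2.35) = 1.35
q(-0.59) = 1.42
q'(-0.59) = -4.18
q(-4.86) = -9.36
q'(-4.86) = 1.88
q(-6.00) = -11.53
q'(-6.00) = 1.92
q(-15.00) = -29.24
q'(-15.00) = 1.99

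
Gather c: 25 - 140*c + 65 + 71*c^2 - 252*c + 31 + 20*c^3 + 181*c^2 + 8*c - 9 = 20*c^3 + 252*c^2 - 384*c + 112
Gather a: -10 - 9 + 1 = -18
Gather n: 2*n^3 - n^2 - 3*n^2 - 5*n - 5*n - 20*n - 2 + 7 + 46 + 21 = 2*n^3 - 4*n^2 - 30*n + 72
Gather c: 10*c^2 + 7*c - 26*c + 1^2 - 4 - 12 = 10*c^2 - 19*c - 15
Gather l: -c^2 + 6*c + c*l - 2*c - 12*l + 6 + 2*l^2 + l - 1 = -c^2 + 4*c + 2*l^2 + l*(c - 11) + 5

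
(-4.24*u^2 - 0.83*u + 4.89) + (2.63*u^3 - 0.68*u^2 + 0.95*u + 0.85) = 2.63*u^3 - 4.92*u^2 + 0.12*u + 5.74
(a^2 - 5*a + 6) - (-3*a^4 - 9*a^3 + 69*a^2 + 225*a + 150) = 3*a^4 + 9*a^3 - 68*a^2 - 230*a - 144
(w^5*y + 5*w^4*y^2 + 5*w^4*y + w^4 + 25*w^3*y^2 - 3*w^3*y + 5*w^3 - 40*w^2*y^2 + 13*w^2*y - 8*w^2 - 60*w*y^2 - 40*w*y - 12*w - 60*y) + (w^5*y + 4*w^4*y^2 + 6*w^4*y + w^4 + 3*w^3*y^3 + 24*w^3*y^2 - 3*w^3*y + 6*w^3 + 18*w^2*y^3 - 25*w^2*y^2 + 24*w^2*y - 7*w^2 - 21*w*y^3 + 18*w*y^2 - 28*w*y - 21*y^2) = 2*w^5*y + 9*w^4*y^2 + 11*w^4*y + 2*w^4 + 3*w^3*y^3 + 49*w^3*y^2 - 6*w^3*y + 11*w^3 + 18*w^2*y^3 - 65*w^2*y^2 + 37*w^2*y - 15*w^2 - 21*w*y^3 - 42*w*y^2 - 68*w*y - 12*w - 21*y^2 - 60*y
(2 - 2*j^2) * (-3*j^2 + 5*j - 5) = 6*j^4 - 10*j^3 + 4*j^2 + 10*j - 10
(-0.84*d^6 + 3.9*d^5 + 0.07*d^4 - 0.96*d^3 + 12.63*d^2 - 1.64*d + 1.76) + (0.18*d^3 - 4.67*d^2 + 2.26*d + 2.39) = -0.84*d^6 + 3.9*d^5 + 0.07*d^4 - 0.78*d^3 + 7.96*d^2 + 0.62*d + 4.15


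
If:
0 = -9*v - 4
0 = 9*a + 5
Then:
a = -5/9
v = -4/9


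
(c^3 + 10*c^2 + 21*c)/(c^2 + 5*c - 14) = c*(c + 3)/(c - 2)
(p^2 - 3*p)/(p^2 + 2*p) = (p - 3)/(p + 2)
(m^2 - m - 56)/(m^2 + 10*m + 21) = (m - 8)/(m + 3)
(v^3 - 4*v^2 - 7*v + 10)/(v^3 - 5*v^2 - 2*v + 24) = (v^2 - 6*v + 5)/(v^2 - 7*v + 12)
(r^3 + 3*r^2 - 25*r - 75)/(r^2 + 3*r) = r - 25/r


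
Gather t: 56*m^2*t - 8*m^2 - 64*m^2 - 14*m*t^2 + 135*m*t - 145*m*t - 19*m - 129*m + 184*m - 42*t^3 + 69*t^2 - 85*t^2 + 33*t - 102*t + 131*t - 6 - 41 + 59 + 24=-72*m^2 + 36*m - 42*t^3 + t^2*(-14*m - 16) + t*(56*m^2 - 10*m + 62) + 36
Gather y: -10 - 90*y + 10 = -90*y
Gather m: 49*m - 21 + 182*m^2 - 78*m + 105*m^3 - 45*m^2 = 105*m^3 + 137*m^2 - 29*m - 21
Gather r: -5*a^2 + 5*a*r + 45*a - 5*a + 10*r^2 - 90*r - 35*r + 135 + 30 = -5*a^2 + 40*a + 10*r^2 + r*(5*a - 125) + 165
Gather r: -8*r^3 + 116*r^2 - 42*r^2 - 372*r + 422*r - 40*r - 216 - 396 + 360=-8*r^3 + 74*r^2 + 10*r - 252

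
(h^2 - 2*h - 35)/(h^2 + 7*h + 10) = (h - 7)/(h + 2)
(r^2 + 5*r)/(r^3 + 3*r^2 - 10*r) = 1/(r - 2)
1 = 1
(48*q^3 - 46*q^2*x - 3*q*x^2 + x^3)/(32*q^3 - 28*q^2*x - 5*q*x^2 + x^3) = (6*q + x)/(4*q + x)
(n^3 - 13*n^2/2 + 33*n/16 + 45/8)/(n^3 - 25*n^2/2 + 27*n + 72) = (16*n^2 - 8*n - 15)/(8*(2*n^2 - 13*n - 24))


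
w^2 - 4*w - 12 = (w - 6)*(w + 2)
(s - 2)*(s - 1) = s^2 - 3*s + 2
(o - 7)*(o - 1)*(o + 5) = o^3 - 3*o^2 - 33*o + 35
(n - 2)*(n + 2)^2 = n^3 + 2*n^2 - 4*n - 8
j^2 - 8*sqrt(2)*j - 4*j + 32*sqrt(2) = (j - 4)*(j - 8*sqrt(2))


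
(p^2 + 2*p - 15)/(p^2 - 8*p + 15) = (p + 5)/(p - 5)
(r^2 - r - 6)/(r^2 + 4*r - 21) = (r + 2)/(r + 7)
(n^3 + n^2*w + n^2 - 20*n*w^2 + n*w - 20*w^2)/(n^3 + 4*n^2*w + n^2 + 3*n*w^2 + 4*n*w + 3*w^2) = (n^2 + n*w - 20*w^2)/(n^2 + 4*n*w + 3*w^2)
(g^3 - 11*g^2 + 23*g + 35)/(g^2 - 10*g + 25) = (g^2 - 6*g - 7)/(g - 5)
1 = 1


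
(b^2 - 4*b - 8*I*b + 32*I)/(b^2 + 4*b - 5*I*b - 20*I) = (b^2 + b*(-4 - 8*I) + 32*I)/(b^2 + b*(4 - 5*I) - 20*I)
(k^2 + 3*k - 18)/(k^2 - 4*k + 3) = (k + 6)/(k - 1)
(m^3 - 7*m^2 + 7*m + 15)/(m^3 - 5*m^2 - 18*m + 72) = (m^2 - 4*m - 5)/(m^2 - 2*m - 24)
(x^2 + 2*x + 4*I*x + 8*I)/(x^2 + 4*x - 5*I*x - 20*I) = (x^2 + x*(2 + 4*I) + 8*I)/(x^2 + x*(4 - 5*I) - 20*I)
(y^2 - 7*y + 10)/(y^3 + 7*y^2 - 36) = (y - 5)/(y^2 + 9*y + 18)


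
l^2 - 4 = (l - 2)*(l + 2)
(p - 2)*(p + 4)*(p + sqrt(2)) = p^3 + sqrt(2)*p^2 + 2*p^2 - 8*p + 2*sqrt(2)*p - 8*sqrt(2)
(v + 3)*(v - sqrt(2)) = v^2 - sqrt(2)*v + 3*v - 3*sqrt(2)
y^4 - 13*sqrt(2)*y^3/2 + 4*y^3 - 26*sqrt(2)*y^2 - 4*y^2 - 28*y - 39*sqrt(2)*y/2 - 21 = (y + 3)*(y - 7*sqrt(2))*(sqrt(2)*y/2 + sqrt(2)/2)*(sqrt(2)*y + 1)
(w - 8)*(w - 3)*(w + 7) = w^3 - 4*w^2 - 53*w + 168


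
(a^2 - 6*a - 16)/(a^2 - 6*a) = (a^2 - 6*a - 16)/(a*(a - 6))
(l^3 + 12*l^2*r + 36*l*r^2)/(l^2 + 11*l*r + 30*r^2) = l*(l + 6*r)/(l + 5*r)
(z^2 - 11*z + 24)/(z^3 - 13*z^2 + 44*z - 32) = (z - 3)/(z^2 - 5*z + 4)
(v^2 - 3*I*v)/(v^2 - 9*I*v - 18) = v/(v - 6*I)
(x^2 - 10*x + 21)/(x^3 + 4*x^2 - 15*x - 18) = (x - 7)/(x^2 + 7*x + 6)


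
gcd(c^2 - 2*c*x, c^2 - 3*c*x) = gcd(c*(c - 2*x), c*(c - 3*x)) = c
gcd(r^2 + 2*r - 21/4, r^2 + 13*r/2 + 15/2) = 1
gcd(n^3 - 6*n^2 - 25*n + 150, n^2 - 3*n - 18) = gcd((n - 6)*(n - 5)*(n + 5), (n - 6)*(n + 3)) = n - 6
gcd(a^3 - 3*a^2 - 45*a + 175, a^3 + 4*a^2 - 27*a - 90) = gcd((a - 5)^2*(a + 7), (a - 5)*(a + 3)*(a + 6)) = a - 5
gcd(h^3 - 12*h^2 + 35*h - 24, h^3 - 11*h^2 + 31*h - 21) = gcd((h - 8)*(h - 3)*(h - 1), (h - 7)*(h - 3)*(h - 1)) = h^2 - 4*h + 3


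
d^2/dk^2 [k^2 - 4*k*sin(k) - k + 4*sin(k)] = 4*k*sin(k) - 4*sin(k) - 8*cos(k) + 2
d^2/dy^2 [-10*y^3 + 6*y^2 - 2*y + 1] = 12 - 60*y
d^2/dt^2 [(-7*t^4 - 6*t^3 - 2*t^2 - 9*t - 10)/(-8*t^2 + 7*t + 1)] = 2*(448*t^6 - 1176*t^5 + 861*t^4 + 1422*t^3 + 2136*t^2 - 1446*t + 509)/(512*t^6 - 1344*t^5 + 984*t^4 - 7*t^3 - 123*t^2 - 21*t - 1)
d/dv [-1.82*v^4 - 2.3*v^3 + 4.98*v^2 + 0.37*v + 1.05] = -7.28*v^3 - 6.9*v^2 + 9.96*v + 0.37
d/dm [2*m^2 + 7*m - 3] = 4*m + 7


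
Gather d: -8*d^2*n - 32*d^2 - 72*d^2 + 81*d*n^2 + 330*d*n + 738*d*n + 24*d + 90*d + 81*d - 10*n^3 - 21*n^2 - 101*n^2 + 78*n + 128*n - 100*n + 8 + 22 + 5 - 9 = d^2*(-8*n - 104) + d*(81*n^2 + 1068*n + 195) - 10*n^3 - 122*n^2 + 106*n + 26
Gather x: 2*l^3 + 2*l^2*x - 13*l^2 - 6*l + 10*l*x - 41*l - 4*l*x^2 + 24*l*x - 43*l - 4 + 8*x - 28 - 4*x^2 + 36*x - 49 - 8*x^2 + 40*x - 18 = 2*l^3 - 13*l^2 - 90*l + x^2*(-4*l - 12) + x*(2*l^2 + 34*l + 84) - 99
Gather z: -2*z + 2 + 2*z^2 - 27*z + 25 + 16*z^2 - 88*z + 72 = 18*z^2 - 117*z + 99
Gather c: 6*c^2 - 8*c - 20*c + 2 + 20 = 6*c^2 - 28*c + 22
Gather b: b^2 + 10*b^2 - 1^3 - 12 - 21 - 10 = 11*b^2 - 44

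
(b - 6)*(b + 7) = b^2 + b - 42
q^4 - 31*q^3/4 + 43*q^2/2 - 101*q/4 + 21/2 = (q - 3)*(q - 2)*(q - 7/4)*(q - 1)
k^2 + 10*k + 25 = (k + 5)^2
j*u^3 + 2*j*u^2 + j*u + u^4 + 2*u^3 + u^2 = u*(j + u)*(u + 1)^2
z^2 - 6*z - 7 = (z - 7)*(z + 1)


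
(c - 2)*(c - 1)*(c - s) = c^3 - c^2*s - 3*c^2 + 3*c*s + 2*c - 2*s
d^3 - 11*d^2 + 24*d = d*(d - 8)*(d - 3)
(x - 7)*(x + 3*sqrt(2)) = x^2 - 7*x + 3*sqrt(2)*x - 21*sqrt(2)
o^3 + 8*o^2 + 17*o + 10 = (o + 1)*(o + 2)*(o + 5)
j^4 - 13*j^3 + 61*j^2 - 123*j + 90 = (j - 5)*(j - 3)^2*(j - 2)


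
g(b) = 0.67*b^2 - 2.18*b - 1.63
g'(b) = 1.34*b - 2.18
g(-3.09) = 11.50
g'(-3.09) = -6.32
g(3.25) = -1.64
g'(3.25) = 2.18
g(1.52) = -3.40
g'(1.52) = -0.14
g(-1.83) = 4.60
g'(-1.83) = -4.63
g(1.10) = -3.22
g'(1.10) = -0.71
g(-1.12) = 1.65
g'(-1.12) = -3.68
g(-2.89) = 10.27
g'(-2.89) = -6.05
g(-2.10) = 5.90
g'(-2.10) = -4.99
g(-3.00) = 10.94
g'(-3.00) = -6.20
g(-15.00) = 181.82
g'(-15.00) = -22.28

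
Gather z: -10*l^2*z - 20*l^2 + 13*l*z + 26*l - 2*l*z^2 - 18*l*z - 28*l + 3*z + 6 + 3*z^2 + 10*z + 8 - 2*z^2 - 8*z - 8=-20*l^2 - 2*l + z^2*(1 - 2*l) + z*(-10*l^2 - 5*l + 5) + 6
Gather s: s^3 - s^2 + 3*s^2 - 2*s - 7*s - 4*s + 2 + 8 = s^3 + 2*s^2 - 13*s + 10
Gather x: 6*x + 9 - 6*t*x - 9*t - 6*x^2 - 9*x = -9*t - 6*x^2 + x*(-6*t - 3) + 9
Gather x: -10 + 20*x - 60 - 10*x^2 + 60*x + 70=-10*x^2 + 80*x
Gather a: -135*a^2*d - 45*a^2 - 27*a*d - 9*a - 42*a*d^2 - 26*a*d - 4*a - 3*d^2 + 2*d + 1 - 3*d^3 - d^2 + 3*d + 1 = a^2*(-135*d - 45) + a*(-42*d^2 - 53*d - 13) - 3*d^3 - 4*d^2 + 5*d + 2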